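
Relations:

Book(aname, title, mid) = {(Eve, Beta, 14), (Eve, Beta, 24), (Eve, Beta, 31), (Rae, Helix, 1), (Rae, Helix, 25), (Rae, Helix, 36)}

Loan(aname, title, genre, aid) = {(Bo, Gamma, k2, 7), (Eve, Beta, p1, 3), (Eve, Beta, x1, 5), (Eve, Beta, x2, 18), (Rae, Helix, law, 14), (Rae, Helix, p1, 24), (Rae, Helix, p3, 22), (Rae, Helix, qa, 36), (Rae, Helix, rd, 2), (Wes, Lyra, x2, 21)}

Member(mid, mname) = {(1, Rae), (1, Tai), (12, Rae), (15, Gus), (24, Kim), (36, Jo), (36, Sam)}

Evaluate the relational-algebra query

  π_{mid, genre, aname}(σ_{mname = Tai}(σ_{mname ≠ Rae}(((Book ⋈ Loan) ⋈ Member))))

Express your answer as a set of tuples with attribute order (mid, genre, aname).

Book ⋈ Loan (natural join on aname, title): {(Eve, Beta, 14, p1, 3), (Eve, Beta, 14, x1, 5), (Eve, Beta, 14, x2, 18), (Eve, Beta, 24, p1, 3), (Eve, Beta, 24, x1, 5), (Eve, Beta, 24, x2, 18), (Eve, Beta, 31, p1, 3), (Eve, Beta, 31, x1, 5), (Eve, Beta, 31, x2, 18), (Rae, Helix, 1, law, 14), (Rae, Helix, 1, p1, 24), (Rae, Helix, 1, p3, 22), (Rae, Helix, 1, qa, 36), (Rae, Helix, 1, rd, 2), (Rae, Helix, 25, law, 14), (Rae, Helix, 25, p1, 24), (Rae, Helix, 25, p3, 22), (Rae, Helix, 25, qa, 36), (Rae, Helix, 25, rd, 2), (Rae, Helix, 36, law, 14), (Rae, Helix, 36, p1, 24), (Rae, Helix, 36, p3, 22), (Rae, Helix, 36, qa, 36), (Rae, Helix, 36, rd, 2)}
(Book ⋈ Loan) ⋈ Member (natural join on mid): {(Eve, Beta, 24, p1, 3, Kim), (Eve, Beta, 24, x1, 5, Kim), (Eve, Beta, 24, x2, 18, Kim), (Rae, Helix, 1, law, 14, Rae), (Rae, Helix, 1, law, 14, Tai), (Rae, Helix, 1, p1, 24, Rae), (Rae, Helix, 1, p1, 24, Tai), (Rae, Helix, 1, p3, 22, Rae), (Rae, Helix, 1, p3, 22, Tai), (Rae, Helix, 1, qa, 36, Rae), (Rae, Helix, 1, qa, 36, Tai), (Rae, Helix, 1, rd, 2, Rae), (Rae, Helix, 1, rd, 2, Tai), (Rae, Helix, 36, law, 14, Jo), (Rae, Helix, 36, law, 14, Sam), (Rae, Helix, 36, p1, 24, Jo), (Rae, Helix, 36, p1, 24, Sam), (Rae, Helix, 36, p3, 22, Jo), (Rae, Helix, 36, p3, 22, Sam), (Rae, Helix, 36, qa, 36, Jo), (Rae, Helix, 36, qa, 36, Sam), (Rae, Helix, 36, rd, 2, Jo), (Rae, Helix, 36, rd, 2, Sam)}
σ[mname ≠ Rae]: keep tuples satisfying mname ≠ Rae → {(Eve, Beta, 24, p1, 3, Kim), (Eve, Beta, 24, x1, 5, Kim), (Eve, Beta, 24, x2, 18, Kim), (Rae, Helix, 1, law, 14, Tai), (Rae, Helix, 1, p1, 24, Tai), (Rae, Helix, 1, p3, 22, Tai), (Rae, Helix, 1, qa, 36, Tai), (Rae, Helix, 1, rd, 2, Tai), (Rae, Helix, 36, law, 14, Jo), (Rae, Helix, 36, law, 14, Sam), (Rae, Helix, 36, p1, 24, Jo), (Rae, Helix, 36, p1, 24, Sam), (Rae, Helix, 36, p3, 22, Jo), (Rae, Helix, 36, p3, 22, Sam), (Rae, Helix, 36, qa, 36, Jo), (Rae, Helix, 36, qa, 36, Sam), (Rae, Helix, 36, rd, 2, Jo), (Rae, Helix, 36, rd, 2, Sam)}
σ[mname = Tai]: keep tuples satisfying mname = Tai → {(Rae, Helix, 1, law, 14, Tai), (Rae, Helix, 1, p1, 24, Tai), (Rae, Helix, 1, p3, 22, Tai), (Rae, Helix, 1, qa, 36, Tai), (Rae, Helix, 1, rd, 2, Tai)}
π_{mid, genre, aname} gives {(1, law, Rae), (1, p1, Rae), (1, p3, Rae), (1, qa, Rae), (1, rd, Rae)}.

{(1, law, Rae), (1, p1, Rae), (1, p3, Rae), (1, qa, Rae), (1, rd, Rae)}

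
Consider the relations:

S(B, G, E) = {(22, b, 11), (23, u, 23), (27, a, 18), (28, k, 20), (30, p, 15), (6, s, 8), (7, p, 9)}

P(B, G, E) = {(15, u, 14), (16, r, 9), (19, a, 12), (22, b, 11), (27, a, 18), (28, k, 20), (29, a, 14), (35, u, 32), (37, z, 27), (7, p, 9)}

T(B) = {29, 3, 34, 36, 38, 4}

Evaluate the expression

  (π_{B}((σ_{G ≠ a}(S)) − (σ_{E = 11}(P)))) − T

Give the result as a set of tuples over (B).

{23, 28, 30, 6, 7}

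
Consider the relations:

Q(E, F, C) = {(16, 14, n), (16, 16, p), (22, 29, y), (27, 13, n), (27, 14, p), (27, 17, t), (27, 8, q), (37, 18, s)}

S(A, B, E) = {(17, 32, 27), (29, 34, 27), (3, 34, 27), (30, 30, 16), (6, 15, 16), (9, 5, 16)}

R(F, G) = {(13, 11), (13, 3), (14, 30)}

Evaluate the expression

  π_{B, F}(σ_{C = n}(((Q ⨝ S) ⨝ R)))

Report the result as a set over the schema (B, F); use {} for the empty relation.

Q ⋈ S (natural join on E): {(16, 14, n, 30, 30), (16, 14, n, 6, 15), (16, 14, n, 9, 5), (16, 16, p, 30, 30), (16, 16, p, 6, 15), (16, 16, p, 9, 5), (27, 13, n, 17, 32), (27, 13, n, 29, 34), (27, 13, n, 3, 34), (27, 14, p, 17, 32), (27, 14, p, 29, 34), (27, 14, p, 3, 34), (27, 17, t, 17, 32), (27, 17, t, 29, 34), (27, 17, t, 3, 34), (27, 8, q, 17, 32), (27, 8, q, 29, 34), (27, 8, q, 3, 34)}
(Q ⨝ S) ⋈ R (natural join on F): {(16, 14, n, 30, 30, 30), (16, 14, n, 6, 15, 30), (16, 14, n, 9, 5, 30), (27, 13, n, 17, 32, 11), (27, 13, n, 17, 32, 3), (27, 13, n, 29, 34, 11), (27, 13, n, 29, 34, 3), (27, 13, n, 3, 34, 11), (27, 13, n, 3, 34, 3), (27, 14, p, 17, 32, 30), (27, 14, p, 29, 34, 30), (27, 14, p, 3, 34, 30)}
Apply σ_{C = n}; surviving tuples: {(16, 14, n, 30, 30, 30), (16, 14, n, 6, 15, 30), (16, 14, n, 9, 5, 30), (27, 13, n, 17, 32, 11), (27, 13, n, 17, 32, 3), (27, 13, n, 29, 34, 11), (27, 13, n, 29, 34, 3), (27, 13, n, 3, 34, 11), (27, 13, n, 3, 34, 3)}
Projecting to B, F (4 duplicate(s) eliminated): {(15, 14), (30, 14), (32, 13), (34, 13), (5, 14)}

{(15, 14), (30, 14), (32, 13), (34, 13), (5, 14)}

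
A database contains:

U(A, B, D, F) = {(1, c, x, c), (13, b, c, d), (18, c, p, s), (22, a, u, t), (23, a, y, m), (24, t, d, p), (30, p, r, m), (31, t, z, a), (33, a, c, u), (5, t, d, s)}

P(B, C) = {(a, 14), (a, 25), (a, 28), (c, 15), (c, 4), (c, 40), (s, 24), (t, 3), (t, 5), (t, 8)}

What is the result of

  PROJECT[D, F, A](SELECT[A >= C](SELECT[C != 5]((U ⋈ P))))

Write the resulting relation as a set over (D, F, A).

{(c, u, 33), (d, p, 24), (d, s, 5), (p, s, 18), (u, t, 22), (y, m, 23), (z, a, 31)}

Joining U and P on B yields {(1, c, x, c, 15), (1, c, x, c, 4), (1, c, x, c, 40), (18, c, p, s, 15), (18, c, p, s, 4), (18, c, p, s, 40), (22, a, u, t, 14), (22, a, u, t, 25), (22, a, u, t, 28), (23, a, y, m, 14), (23, a, y, m, 25), (23, a, y, m, 28), (24, t, d, p, 3), (24, t, d, p, 5), (24, t, d, p, 8), (31, t, z, a, 3), (31, t, z, a, 5), (31, t, z, a, 8), (33, a, c, u, 14), (33, a, c, u, 25), (33, a, c, u, 28), (5, t, d, s, 3), (5, t, d, s, 5), (5, t, d, s, 8)}.
σ[C != 5]: keep tuples satisfying C != 5 → {(1, c, x, c, 15), (1, c, x, c, 4), (1, c, x, c, 40), (18, c, p, s, 15), (18, c, p, s, 4), (18, c, p, s, 40), (22, a, u, t, 14), (22, a, u, t, 25), (22, a, u, t, 28), (23, a, y, m, 14), (23, a, y, m, 25), (23, a, y, m, 28), (24, t, d, p, 3), (24, t, d, p, 8), (31, t, z, a, 3), (31, t, z, a, 8), (33, a, c, u, 14), (33, a, c, u, 25), (33, a, c, u, 28), (5, t, d, s, 3), (5, t, d, s, 8)}
σ[A >= C]: keep tuples satisfying A >= C → {(18, c, p, s, 15), (18, c, p, s, 4), (22, a, u, t, 14), (23, a, y, m, 14), (24, t, d, p, 3), (24, t, d, p, 8), (31, t, z, a, 3), (31, t, z, a, 8), (33, a, c, u, 14), (33, a, c, u, 25), (33, a, c, u, 28), (5, t, d, s, 3)}
Projecting to D, F, A (5 duplicate(s) eliminated): {(c, u, 33), (d, p, 24), (d, s, 5), (p, s, 18), (u, t, 22), (y, m, 23), (z, a, 31)}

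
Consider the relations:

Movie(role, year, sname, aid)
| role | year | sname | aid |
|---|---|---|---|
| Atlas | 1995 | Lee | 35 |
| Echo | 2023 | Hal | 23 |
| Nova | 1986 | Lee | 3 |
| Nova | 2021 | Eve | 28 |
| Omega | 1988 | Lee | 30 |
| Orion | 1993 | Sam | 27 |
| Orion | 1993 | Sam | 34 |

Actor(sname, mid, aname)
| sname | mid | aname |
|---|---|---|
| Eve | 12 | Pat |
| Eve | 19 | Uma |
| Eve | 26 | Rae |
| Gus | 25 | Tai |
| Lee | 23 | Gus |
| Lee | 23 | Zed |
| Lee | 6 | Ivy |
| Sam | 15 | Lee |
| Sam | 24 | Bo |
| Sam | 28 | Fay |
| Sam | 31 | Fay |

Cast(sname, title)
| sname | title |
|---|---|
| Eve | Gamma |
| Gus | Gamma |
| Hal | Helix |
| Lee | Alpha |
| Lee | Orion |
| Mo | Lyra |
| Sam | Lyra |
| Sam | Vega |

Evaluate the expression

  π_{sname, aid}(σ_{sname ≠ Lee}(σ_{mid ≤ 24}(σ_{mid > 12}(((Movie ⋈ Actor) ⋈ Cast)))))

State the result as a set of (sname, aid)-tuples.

{(Eve, 28), (Sam, 27), (Sam, 34)}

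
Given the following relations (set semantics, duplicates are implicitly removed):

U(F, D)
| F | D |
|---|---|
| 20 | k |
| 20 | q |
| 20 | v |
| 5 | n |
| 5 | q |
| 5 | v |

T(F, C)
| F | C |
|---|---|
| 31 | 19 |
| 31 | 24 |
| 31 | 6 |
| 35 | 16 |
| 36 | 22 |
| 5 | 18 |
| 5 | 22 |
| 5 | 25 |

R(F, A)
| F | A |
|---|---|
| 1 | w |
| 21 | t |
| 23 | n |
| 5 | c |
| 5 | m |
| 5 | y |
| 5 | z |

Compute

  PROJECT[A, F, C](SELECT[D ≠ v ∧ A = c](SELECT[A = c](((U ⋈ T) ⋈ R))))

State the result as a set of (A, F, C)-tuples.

Natural join on F: {(5, n, 18), (5, n, 22), (5, n, 25), (5, q, 18), (5, q, 22), (5, q, 25), (5, v, 18), (5, v, 22), (5, v, 25)}
Natural join on F: {(5, n, 18, c), (5, n, 18, m), (5, n, 18, y), (5, n, 18, z), (5, n, 22, c), (5, n, 22, m), (5, n, 22, y), (5, n, 22, z), (5, n, 25, c), (5, n, 25, m), (5, n, 25, y), (5, n, 25, z), (5, q, 18, c), (5, q, 18, m), (5, q, 18, y), (5, q, 18, z), (5, q, 22, c), (5, q, 22, m), (5, q, 22, y), (5, q, 22, z), (5, q, 25, c), (5, q, 25, m), (5, q, 25, y), (5, q, 25, z), (5, v, 18, c), (5, v, 18, m), (5, v, 18, y), (5, v, 18, z), (5, v, 22, c), (5, v, 22, m), (5, v, 22, y), (5, v, 22, z), (5, v, 25, c), (5, v, 25, m), (5, v, 25, y), (5, v, 25, z)}
Apply σ_{A = c}; surviving tuples: {(5, n, 18, c), (5, n, 22, c), (5, n, 25, c), (5, q, 18, c), (5, q, 22, c), (5, q, 25, c), (5, v, 18, c), (5, v, 22, c), (5, v, 25, c)}
Apply σ_{D ≠ v ∧ A = c}; surviving tuples: {(5, n, 18, c), (5, n, 22, c), (5, n, 25, c), (5, q, 18, c), (5, q, 22, c), (5, q, 25, c)}
π_{A, F, C} gives {(c, 5, 18), (c, 5, 22), (c, 5, 25)} (3 duplicate(s) eliminated).

{(c, 5, 18), (c, 5, 22), (c, 5, 25)}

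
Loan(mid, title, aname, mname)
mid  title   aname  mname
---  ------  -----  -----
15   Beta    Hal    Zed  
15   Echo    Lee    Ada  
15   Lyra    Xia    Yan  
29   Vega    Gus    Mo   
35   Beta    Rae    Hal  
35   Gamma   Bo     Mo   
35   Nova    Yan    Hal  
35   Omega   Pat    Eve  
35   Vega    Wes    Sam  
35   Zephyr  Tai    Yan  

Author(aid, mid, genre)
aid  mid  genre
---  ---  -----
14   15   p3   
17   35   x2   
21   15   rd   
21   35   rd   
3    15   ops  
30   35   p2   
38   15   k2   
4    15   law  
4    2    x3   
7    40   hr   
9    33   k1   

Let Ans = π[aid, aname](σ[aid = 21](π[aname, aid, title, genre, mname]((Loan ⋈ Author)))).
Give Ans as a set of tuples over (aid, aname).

{(21, Bo), (21, Hal), (21, Lee), (21, Pat), (21, Rae), (21, Tai), (21, Wes), (21, Xia), (21, Yan)}

Loan ⋈ Author (natural join on mid): {(15, Beta, Hal, Zed, 14, p3), (15, Beta, Hal, Zed, 21, rd), (15, Beta, Hal, Zed, 3, ops), (15, Beta, Hal, Zed, 38, k2), (15, Beta, Hal, Zed, 4, law), (15, Echo, Lee, Ada, 14, p3), (15, Echo, Lee, Ada, 21, rd), (15, Echo, Lee, Ada, 3, ops), (15, Echo, Lee, Ada, 38, k2), (15, Echo, Lee, Ada, 4, law), (15, Lyra, Xia, Yan, 14, p3), (15, Lyra, Xia, Yan, 21, rd), (15, Lyra, Xia, Yan, 3, ops), (15, Lyra, Xia, Yan, 38, k2), (15, Lyra, Xia, Yan, 4, law), (35, Beta, Rae, Hal, 17, x2), (35, Beta, Rae, Hal, 21, rd), (35, Beta, Rae, Hal, 30, p2), (35, Gamma, Bo, Mo, 17, x2), (35, Gamma, Bo, Mo, 21, rd), (35, Gamma, Bo, Mo, 30, p2), (35, Nova, Yan, Hal, 17, x2), (35, Nova, Yan, Hal, 21, rd), (35, Nova, Yan, Hal, 30, p2), (35, Omega, Pat, Eve, 17, x2), (35, Omega, Pat, Eve, 21, rd), (35, Omega, Pat, Eve, 30, p2), (35, Vega, Wes, Sam, 17, x2), (35, Vega, Wes, Sam, 21, rd), (35, Vega, Wes, Sam, 30, p2), (35, Zephyr, Tai, Yan, 17, x2), (35, Zephyr, Tai, Yan, 21, rd), (35, Zephyr, Tai, Yan, 30, p2)}
Keep only column(s) aname, aid, title, genre, mname: {(Bo, 17, Gamma, x2, Mo), (Bo, 21, Gamma, rd, Mo), (Bo, 30, Gamma, p2, Mo), (Hal, 14, Beta, p3, Zed), (Hal, 21, Beta, rd, Zed), (Hal, 3, Beta, ops, Zed), (Hal, 38, Beta, k2, Zed), (Hal, 4, Beta, law, Zed), (Lee, 14, Echo, p3, Ada), (Lee, 21, Echo, rd, Ada), (Lee, 3, Echo, ops, Ada), (Lee, 38, Echo, k2, Ada), (Lee, 4, Echo, law, Ada), (Pat, 17, Omega, x2, Eve), (Pat, 21, Omega, rd, Eve), (Pat, 30, Omega, p2, Eve), (Rae, 17, Beta, x2, Hal), (Rae, 21, Beta, rd, Hal), (Rae, 30, Beta, p2, Hal), (Tai, 17, Zephyr, x2, Yan), (Tai, 21, Zephyr, rd, Yan), (Tai, 30, Zephyr, p2, Yan), (Wes, 17, Vega, x2, Sam), (Wes, 21, Vega, rd, Sam), (Wes, 30, Vega, p2, Sam), (Xia, 14, Lyra, p3, Yan), (Xia, 21, Lyra, rd, Yan), (Xia, 3, Lyra, ops, Yan), (Xia, 38, Lyra, k2, Yan), (Xia, 4, Lyra, law, Yan), (Yan, 17, Nova, x2, Hal), (Yan, 21, Nova, rd, Hal), (Yan, 30, Nova, p2, Hal)}
Filtering on aid = 21 leaves {(Bo, 21, Gamma, rd, Mo), (Hal, 21, Beta, rd, Zed), (Lee, 21, Echo, rd, Ada), (Pat, 21, Omega, rd, Eve), (Rae, 21, Beta, rd, Hal), (Tai, 21, Zephyr, rd, Yan), (Wes, 21, Vega, rd, Sam), (Xia, 21, Lyra, rd, Yan), (Yan, 21, Nova, rd, Hal)}.
Keep only column(s) aid, aname: {(21, Bo), (21, Hal), (21, Lee), (21, Pat), (21, Rae), (21, Tai), (21, Wes), (21, Xia), (21, Yan)}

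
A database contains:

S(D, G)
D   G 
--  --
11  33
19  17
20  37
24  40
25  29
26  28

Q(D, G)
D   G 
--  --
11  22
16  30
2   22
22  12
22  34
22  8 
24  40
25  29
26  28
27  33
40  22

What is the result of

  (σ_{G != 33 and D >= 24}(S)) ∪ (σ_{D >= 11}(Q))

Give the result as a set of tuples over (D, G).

Selection G != 33 and D >= 24: {(24, 40), (25, 29), (26, 28)}
Selection D >= 11: {(11, 22), (16, 30), (22, 12), (22, 34), (22, 8), (24, 40), (25, 29), (26, 28), (27, 33), (40, 22)}
Set union of the two operands is {(11, 22), (16, 30), (22, 12), (22, 34), (22, 8), (24, 40), (25, 29), (26, 28), (27, 33), (40, 22)}.

{(11, 22), (16, 30), (22, 12), (22, 34), (22, 8), (24, 40), (25, 29), (26, 28), (27, 33), (40, 22)}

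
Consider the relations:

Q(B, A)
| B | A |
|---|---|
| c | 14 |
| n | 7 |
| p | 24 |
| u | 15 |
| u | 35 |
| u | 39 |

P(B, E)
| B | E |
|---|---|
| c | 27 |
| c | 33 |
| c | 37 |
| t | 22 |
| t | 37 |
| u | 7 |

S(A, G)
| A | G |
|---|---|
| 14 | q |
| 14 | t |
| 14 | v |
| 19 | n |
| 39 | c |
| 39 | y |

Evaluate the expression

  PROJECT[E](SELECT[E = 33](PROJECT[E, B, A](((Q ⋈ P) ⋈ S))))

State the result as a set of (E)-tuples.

Q ⋈ P (natural join on B): {(c, 14, 27), (c, 14, 33), (c, 14, 37), (u, 15, 7), (u, 35, 7), (u, 39, 7)}
(Q ⋈ P) ⋈ S (natural join on A): {(c, 14, 27, q), (c, 14, 27, t), (c, 14, 27, v), (c, 14, 33, q), (c, 14, 33, t), (c, 14, 33, v), (c, 14, 37, q), (c, 14, 37, t), (c, 14, 37, v), (u, 39, 7, c), (u, 39, 7, y)}
Projecting to E, B, A (7 duplicate(s) eliminated): {(27, c, 14), (33, c, 14), (37, c, 14), (7, u, 39)}
Selection E = 33: {(33, c, 14)}
Projecting to E: {33}

{33}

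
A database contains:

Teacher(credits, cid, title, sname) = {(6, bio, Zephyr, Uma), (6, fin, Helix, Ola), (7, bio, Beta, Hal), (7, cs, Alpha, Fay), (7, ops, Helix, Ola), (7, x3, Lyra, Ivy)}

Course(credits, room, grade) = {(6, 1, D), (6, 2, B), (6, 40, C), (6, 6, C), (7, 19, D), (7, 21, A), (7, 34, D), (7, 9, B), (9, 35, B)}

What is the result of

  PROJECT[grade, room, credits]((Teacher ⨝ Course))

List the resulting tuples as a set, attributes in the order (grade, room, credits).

{(A, 21, 7), (B, 2, 6), (B, 9, 7), (C, 40, 6), (C, 6, 6), (D, 1, 6), (D, 19, 7), (D, 34, 7)}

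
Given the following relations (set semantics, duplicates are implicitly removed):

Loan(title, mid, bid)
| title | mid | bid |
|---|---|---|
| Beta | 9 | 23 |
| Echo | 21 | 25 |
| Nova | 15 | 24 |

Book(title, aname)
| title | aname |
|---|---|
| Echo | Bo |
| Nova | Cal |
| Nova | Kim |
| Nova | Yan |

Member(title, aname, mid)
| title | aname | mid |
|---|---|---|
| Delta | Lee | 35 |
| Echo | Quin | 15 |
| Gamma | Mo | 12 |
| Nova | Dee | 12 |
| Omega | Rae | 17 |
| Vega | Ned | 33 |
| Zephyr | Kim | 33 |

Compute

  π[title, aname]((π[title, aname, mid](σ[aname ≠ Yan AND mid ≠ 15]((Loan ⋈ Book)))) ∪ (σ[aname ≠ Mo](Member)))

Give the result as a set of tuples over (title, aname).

{(Delta, Lee), (Echo, Bo), (Echo, Quin), (Nova, Dee), (Omega, Rae), (Vega, Ned), (Zephyr, Kim)}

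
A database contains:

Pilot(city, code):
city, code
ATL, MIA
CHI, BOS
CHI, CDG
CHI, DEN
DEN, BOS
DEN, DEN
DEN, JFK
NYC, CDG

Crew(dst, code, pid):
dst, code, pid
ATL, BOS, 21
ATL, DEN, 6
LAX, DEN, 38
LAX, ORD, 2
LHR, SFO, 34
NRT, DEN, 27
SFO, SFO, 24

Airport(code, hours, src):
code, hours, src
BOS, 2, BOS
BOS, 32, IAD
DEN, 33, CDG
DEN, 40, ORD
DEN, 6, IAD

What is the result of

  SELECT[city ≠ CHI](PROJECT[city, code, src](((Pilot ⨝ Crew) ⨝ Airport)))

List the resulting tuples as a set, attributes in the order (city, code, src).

Joining Pilot and Crew on code yields {(CHI, BOS, ATL, 21), (CHI, DEN, ATL, 6), (CHI, DEN, LAX, 38), (CHI, DEN, NRT, 27), (DEN, BOS, ATL, 21), (DEN, DEN, ATL, 6), (DEN, DEN, LAX, 38), (DEN, DEN, NRT, 27)}.
Joining (Pilot ⨝ Crew) and Airport on code yields {(CHI, BOS, ATL, 21, 2, BOS), (CHI, BOS, ATL, 21, 32, IAD), (CHI, DEN, ATL, 6, 33, CDG), (CHI, DEN, ATL, 6, 40, ORD), (CHI, DEN, ATL, 6, 6, IAD), (CHI, DEN, LAX, 38, 33, CDG), (CHI, DEN, LAX, 38, 40, ORD), (CHI, DEN, LAX, 38, 6, IAD), (CHI, DEN, NRT, 27, 33, CDG), (CHI, DEN, NRT, 27, 40, ORD), (CHI, DEN, NRT, 27, 6, IAD), (DEN, BOS, ATL, 21, 2, BOS), (DEN, BOS, ATL, 21, 32, IAD), (DEN, DEN, ATL, 6, 33, CDG), (DEN, DEN, ATL, 6, 40, ORD), (DEN, DEN, ATL, 6, 6, IAD), (DEN, DEN, LAX, 38, 33, CDG), (DEN, DEN, LAX, 38, 40, ORD), (DEN, DEN, LAX, 38, 6, IAD), (DEN, DEN, NRT, 27, 33, CDG), (DEN, DEN, NRT, 27, 40, ORD), (DEN, DEN, NRT, 27, 6, IAD)}.
Keep only column(s) city, code, src (12 duplicate(s) eliminated): {(CHI, BOS, BOS), (CHI, BOS, IAD), (CHI, DEN, CDG), (CHI, DEN, IAD), (CHI, DEN, ORD), (DEN, BOS, BOS), (DEN, BOS, IAD), (DEN, DEN, CDG), (DEN, DEN, IAD), (DEN, DEN, ORD)}
Filtering on city ≠ CHI leaves {(DEN, BOS, BOS), (DEN, BOS, IAD), (DEN, DEN, CDG), (DEN, DEN, IAD), (DEN, DEN, ORD)}.

{(DEN, BOS, BOS), (DEN, BOS, IAD), (DEN, DEN, CDG), (DEN, DEN, IAD), (DEN, DEN, ORD)}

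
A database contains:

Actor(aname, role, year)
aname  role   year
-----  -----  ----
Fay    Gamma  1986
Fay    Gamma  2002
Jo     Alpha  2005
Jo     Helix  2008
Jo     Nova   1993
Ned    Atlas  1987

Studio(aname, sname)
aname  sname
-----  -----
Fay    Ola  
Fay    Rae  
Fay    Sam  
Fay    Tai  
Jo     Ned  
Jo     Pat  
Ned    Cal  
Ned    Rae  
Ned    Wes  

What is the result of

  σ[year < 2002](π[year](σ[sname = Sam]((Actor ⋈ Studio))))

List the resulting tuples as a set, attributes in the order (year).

Natural join on aname: {(Fay, Gamma, 1986, Ola), (Fay, Gamma, 1986, Rae), (Fay, Gamma, 1986, Sam), (Fay, Gamma, 1986, Tai), (Fay, Gamma, 2002, Ola), (Fay, Gamma, 2002, Rae), (Fay, Gamma, 2002, Sam), (Fay, Gamma, 2002, Tai), (Jo, Alpha, 2005, Ned), (Jo, Alpha, 2005, Pat), (Jo, Helix, 2008, Ned), (Jo, Helix, 2008, Pat), (Jo, Nova, 1993, Ned), (Jo, Nova, 1993, Pat), (Ned, Atlas, 1987, Cal), (Ned, Atlas, 1987, Rae), (Ned, Atlas, 1987, Wes)}
σ[sname = Sam]: keep tuples satisfying sname = Sam → {(Fay, Gamma, 1986, Sam), (Fay, Gamma, 2002, Sam)}
Keep only column(s) year: {1986, 2002}
σ[year < 2002]: keep tuples satisfying year < 2002 → {1986}

{1986}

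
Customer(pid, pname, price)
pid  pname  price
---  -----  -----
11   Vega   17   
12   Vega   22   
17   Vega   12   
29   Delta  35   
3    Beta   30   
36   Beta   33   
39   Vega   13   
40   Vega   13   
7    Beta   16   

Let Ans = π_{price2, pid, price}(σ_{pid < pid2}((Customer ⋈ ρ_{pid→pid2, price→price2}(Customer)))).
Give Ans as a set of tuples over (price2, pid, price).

{(12, 11, 17), (12, 12, 22), (13, 11, 17), (13, 12, 22), (13, 17, 12), (13, 39, 13), (16, 3, 30), (22, 11, 17), (33, 3, 30), (33, 7, 16)}

ρ[pid→pid2, price→price2]: schema becomes (pid2, pname, price2); tuples unchanged.
Natural join on pname: {(11, Vega, 17, 11, 17), (11, Vega, 17, 12, 22), (11, Vega, 17, 17, 12), (11, Vega, 17, 39, 13), (11, Vega, 17, 40, 13), (12, Vega, 22, 11, 17), (12, Vega, 22, 12, 22), (12, Vega, 22, 17, 12), (12, Vega, 22, 39, 13), (12, Vega, 22, 40, 13), (17, Vega, 12, 11, 17), (17, Vega, 12, 12, 22), (17, Vega, 12, 17, 12), (17, Vega, 12, 39, 13), (17, Vega, 12, 40, 13), (29, Delta, 35, 29, 35), (3, Beta, 30, 3, 30), (3, Beta, 30, 36, 33), (3, Beta, 30, 7, 16), (36, Beta, 33, 3, 30), (36, Beta, 33, 36, 33), (36, Beta, 33, 7, 16), (39, Vega, 13, 11, 17), (39, Vega, 13, 12, 22), (39, Vega, 13, 17, 12), (39, Vega, 13, 39, 13), (39, Vega, 13, 40, 13), (40, Vega, 13, 11, 17), (40, Vega, 13, 12, 22), (40, Vega, 13, 17, 12), (40, Vega, 13, 39, 13), (40, Vega, 13, 40, 13), (7, Beta, 16, 3, 30), (7, Beta, 16, 36, 33), (7, Beta, 16, 7, 16)}
Apply σ_{pid < pid2}; surviving tuples: {(11, Vega, 17, 12, 22), (11, Vega, 17, 17, 12), (11, Vega, 17, 39, 13), (11, Vega, 17, 40, 13), (12, Vega, 22, 17, 12), (12, Vega, 22, 39, 13), (12, Vega, 22, 40, 13), (17, Vega, 12, 39, 13), (17, Vega, 12, 40, 13), (3, Beta, 30, 36, 33), (3, Beta, 30, 7, 16), (39, Vega, 13, 40, 13), (7, Beta, 16, 36, 33)}
π[price2, pid, price]: project onto (price2, pid, price) (3 duplicate(s) eliminated) → {(12, 11, 17), (12, 12, 22), (13, 11, 17), (13, 12, 22), (13, 17, 12), (13, 39, 13), (16, 3, 30), (22, 11, 17), (33, 3, 30), (33, 7, 16)}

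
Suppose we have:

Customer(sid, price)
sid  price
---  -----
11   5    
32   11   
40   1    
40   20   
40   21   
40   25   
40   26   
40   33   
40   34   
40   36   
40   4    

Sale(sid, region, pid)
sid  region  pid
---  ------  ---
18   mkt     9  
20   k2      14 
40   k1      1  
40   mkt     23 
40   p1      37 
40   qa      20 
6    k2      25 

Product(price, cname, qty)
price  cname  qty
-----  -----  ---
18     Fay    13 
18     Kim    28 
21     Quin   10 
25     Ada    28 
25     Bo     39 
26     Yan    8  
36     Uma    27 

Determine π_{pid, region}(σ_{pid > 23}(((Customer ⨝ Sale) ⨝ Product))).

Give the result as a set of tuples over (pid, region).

{(37, p1)}

Customer ⋈ Sale (natural join on sid): {(40, 1, k1, 1), (40, 1, mkt, 23), (40, 1, p1, 37), (40, 1, qa, 20), (40, 20, k1, 1), (40, 20, mkt, 23), (40, 20, p1, 37), (40, 20, qa, 20), (40, 21, k1, 1), (40, 21, mkt, 23), (40, 21, p1, 37), (40, 21, qa, 20), (40, 25, k1, 1), (40, 25, mkt, 23), (40, 25, p1, 37), (40, 25, qa, 20), (40, 26, k1, 1), (40, 26, mkt, 23), (40, 26, p1, 37), (40, 26, qa, 20), (40, 33, k1, 1), (40, 33, mkt, 23), (40, 33, p1, 37), (40, 33, qa, 20), (40, 34, k1, 1), (40, 34, mkt, 23), (40, 34, p1, 37), (40, 34, qa, 20), (40, 36, k1, 1), (40, 36, mkt, 23), (40, 36, p1, 37), (40, 36, qa, 20), (40, 4, k1, 1), (40, 4, mkt, 23), (40, 4, p1, 37), (40, 4, qa, 20)}
(Customer ⨝ Sale) ⋈ Product (natural join on price): {(40, 21, k1, 1, Quin, 10), (40, 21, mkt, 23, Quin, 10), (40, 21, p1, 37, Quin, 10), (40, 21, qa, 20, Quin, 10), (40, 25, k1, 1, Ada, 28), (40, 25, k1, 1, Bo, 39), (40, 25, mkt, 23, Ada, 28), (40, 25, mkt, 23, Bo, 39), (40, 25, p1, 37, Ada, 28), (40, 25, p1, 37, Bo, 39), (40, 25, qa, 20, Ada, 28), (40, 25, qa, 20, Bo, 39), (40, 26, k1, 1, Yan, 8), (40, 26, mkt, 23, Yan, 8), (40, 26, p1, 37, Yan, 8), (40, 26, qa, 20, Yan, 8), (40, 36, k1, 1, Uma, 27), (40, 36, mkt, 23, Uma, 27), (40, 36, p1, 37, Uma, 27), (40, 36, qa, 20, Uma, 27)}
Apply σ_{pid > 23}; surviving tuples: {(40, 21, p1, 37, Quin, 10), (40, 25, p1, 37, Ada, 28), (40, 25, p1, 37, Bo, 39), (40, 26, p1, 37, Yan, 8), (40, 36, p1, 37, Uma, 27)}
π[pid, region]: project onto (pid, region) (4 duplicate(s) eliminated) → {(37, p1)}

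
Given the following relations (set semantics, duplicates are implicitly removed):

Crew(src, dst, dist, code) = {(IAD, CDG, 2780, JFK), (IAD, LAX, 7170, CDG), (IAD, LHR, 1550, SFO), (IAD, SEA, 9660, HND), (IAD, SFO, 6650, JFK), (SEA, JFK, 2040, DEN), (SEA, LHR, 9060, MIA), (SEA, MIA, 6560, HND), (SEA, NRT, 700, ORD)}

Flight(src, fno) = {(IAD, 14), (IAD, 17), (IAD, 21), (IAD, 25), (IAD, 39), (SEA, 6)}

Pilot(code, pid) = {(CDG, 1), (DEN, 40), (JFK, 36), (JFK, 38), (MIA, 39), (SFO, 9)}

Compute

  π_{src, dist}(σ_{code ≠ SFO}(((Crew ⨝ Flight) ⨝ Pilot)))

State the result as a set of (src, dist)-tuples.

Crew ⋈ Flight (natural join on src): {(IAD, CDG, 2780, JFK, 14), (IAD, CDG, 2780, JFK, 17), (IAD, CDG, 2780, JFK, 21), (IAD, CDG, 2780, JFK, 25), (IAD, CDG, 2780, JFK, 39), (IAD, LAX, 7170, CDG, 14), (IAD, LAX, 7170, CDG, 17), (IAD, LAX, 7170, CDG, 21), (IAD, LAX, 7170, CDG, 25), (IAD, LAX, 7170, CDG, 39), (IAD, LHR, 1550, SFO, 14), (IAD, LHR, 1550, SFO, 17), (IAD, LHR, 1550, SFO, 21), (IAD, LHR, 1550, SFO, 25), (IAD, LHR, 1550, SFO, 39), (IAD, SEA, 9660, HND, 14), (IAD, SEA, 9660, HND, 17), (IAD, SEA, 9660, HND, 21), (IAD, SEA, 9660, HND, 25), (IAD, SEA, 9660, HND, 39), (IAD, SFO, 6650, JFK, 14), (IAD, SFO, 6650, JFK, 17), (IAD, SFO, 6650, JFK, 21), (IAD, SFO, 6650, JFK, 25), (IAD, SFO, 6650, JFK, 39), (SEA, JFK, 2040, DEN, 6), (SEA, LHR, 9060, MIA, 6), (SEA, MIA, 6560, HND, 6), (SEA, NRT, 700, ORD, 6)}
(Crew ⨝ Flight) ⋈ Pilot (natural join on code): {(IAD, CDG, 2780, JFK, 14, 36), (IAD, CDG, 2780, JFK, 14, 38), (IAD, CDG, 2780, JFK, 17, 36), (IAD, CDG, 2780, JFK, 17, 38), (IAD, CDG, 2780, JFK, 21, 36), (IAD, CDG, 2780, JFK, 21, 38), (IAD, CDG, 2780, JFK, 25, 36), (IAD, CDG, 2780, JFK, 25, 38), (IAD, CDG, 2780, JFK, 39, 36), (IAD, CDG, 2780, JFK, 39, 38), (IAD, LAX, 7170, CDG, 14, 1), (IAD, LAX, 7170, CDG, 17, 1), (IAD, LAX, 7170, CDG, 21, 1), (IAD, LAX, 7170, CDG, 25, 1), (IAD, LAX, 7170, CDG, 39, 1), (IAD, LHR, 1550, SFO, 14, 9), (IAD, LHR, 1550, SFO, 17, 9), (IAD, LHR, 1550, SFO, 21, 9), (IAD, LHR, 1550, SFO, 25, 9), (IAD, LHR, 1550, SFO, 39, 9), (IAD, SFO, 6650, JFK, 14, 36), (IAD, SFO, 6650, JFK, 14, 38), (IAD, SFO, 6650, JFK, 17, 36), (IAD, SFO, 6650, JFK, 17, 38), (IAD, SFO, 6650, JFK, 21, 36), (IAD, SFO, 6650, JFK, 21, 38), (IAD, SFO, 6650, JFK, 25, 36), (IAD, SFO, 6650, JFK, 25, 38), (IAD, SFO, 6650, JFK, 39, 36), (IAD, SFO, 6650, JFK, 39, 38), (SEA, JFK, 2040, DEN, 6, 40), (SEA, LHR, 9060, MIA, 6, 39)}
Filtering on code ≠ SFO leaves {(IAD, CDG, 2780, JFK, 14, 36), (IAD, CDG, 2780, JFK, 14, 38), (IAD, CDG, 2780, JFK, 17, 36), (IAD, CDG, 2780, JFK, 17, 38), (IAD, CDG, 2780, JFK, 21, 36), (IAD, CDG, 2780, JFK, 21, 38), (IAD, CDG, 2780, JFK, 25, 36), (IAD, CDG, 2780, JFK, 25, 38), (IAD, CDG, 2780, JFK, 39, 36), (IAD, CDG, 2780, JFK, 39, 38), (IAD, LAX, 7170, CDG, 14, 1), (IAD, LAX, 7170, CDG, 17, 1), (IAD, LAX, 7170, CDG, 21, 1), (IAD, LAX, 7170, CDG, 25, 1), (IAD, LAX, 7170, CDG, 39, 1), (IAD, SFO, 6650, JFK, 14, 36), (IAD, SFO, 6650, JFK, 14, 38), (IAD, SFO, 6650, JFK, 17, 36), (IAD, SFO, 6650, JFK, 17, 38), (IAD, SFO, 6650, JFK, 21, 36), (IAD, SFO, 6650, JFK, 21, 38), (IAD, SFO, 6650, JFK, 25, 36), (IAD, SFO, 6650, JFK, 25, 38), (IAD, SFO, 6650, JFK, 39, 36), (IAD, SFO, 6650, JFK, 39, 38), (SEA, JFK, 2040, DEN, 6, 40), (SEA, LHR, 9060, MIA, 6, 39)}.
Keep only column(s) src, dist (22 duplicate(s) eliminated): {(IAD, 2780), (IAD, 6650), (IAD, 7170), (SEA, 2040), (SEA, 9060)}

{(IAD, 2780), (IAD, 6650), (IAD, 7170), (SEA, 2040), (SEA, 9060)}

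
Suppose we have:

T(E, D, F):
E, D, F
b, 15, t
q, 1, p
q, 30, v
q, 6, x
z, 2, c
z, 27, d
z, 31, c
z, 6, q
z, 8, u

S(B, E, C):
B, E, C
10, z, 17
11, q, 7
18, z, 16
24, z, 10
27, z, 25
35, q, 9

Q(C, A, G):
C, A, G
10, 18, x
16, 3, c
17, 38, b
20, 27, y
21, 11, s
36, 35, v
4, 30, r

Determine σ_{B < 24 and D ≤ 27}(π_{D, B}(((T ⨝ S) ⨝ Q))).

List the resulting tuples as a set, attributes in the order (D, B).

Natural join on E: {(q, 1, p, 11, 7), (q, 1, p, 35, 9), (q, 30, v, 11, 7), (q, 30, v, 35, 9), (q, 6, x, 11, 7), (q, 6, x, 35, 9), (z, 2, c, 10, 17), (z, 2, c, 18, 16), (z, 2, c, 24, 10), (z, 2, c, 27, 25), (z, 27, d, 10, 17), (z, 27, d, 18, 16), (z, 27, d, 24, 10), (z, 27, d, 27, 25), (z, 31, c, 10, 17), (z, 31, c, 18, 16), (z, 31, c, 24, 10), (z, 31, c, 27, 25), (z, 6, q, 10, 17), (z, 6, q, 18, 16), (z, 6, q, 24, 10), (z, 6, q, 27, 25), (z, 8, u, 10, 17), (z, 8, u, 18, 16), (z, 8, u, 24, 10), (z, 8, u, 27, 25)}
Natural join on C: {(z, 2, c, 10, 17, 38, b), (z, 2, c, 18, 16, 3, c), (z, 2, c, 24, 10, 18, x), (z, 27, d, 10, 17, 38, b), (z, 27, d, 18, 16, 3, c), (z, 27, d, 24, 10, 18, x), (z, 31, c, 10, 17, 38, b), (z, 31, c, 18, 16, 3, c), (z, 31, c, 24, 10, 18, x), (z, 6, q, 10, 17, 38, b), (z, 6, q, 18, 16, 3, c), (z, 6, q, 24, 10, 18, x), (z, 8, u, 10, 17, 38, b), (z, 8, u, 18, 16, 3, c), (z, 8, u, 24, 10, 18, x)}
Projecting to D, B: {(2, 10), (2, 18), (2, 24), (27, 10), (27, 18), (27, 24), (31, 10), (31, 18), (31, 24), (6, 10), (6, 18), (6, 24), (8, 10), (8, 18), (8, 24)}
Selection B < 24 and D ≤ 27: {(2, 10), (2, 18), (27, 10), (27, 18), (6, 10), (6, 18), (8, 10), (8, 18)}

{(2, 10), (2, 18), (27, 10), (27, 18), (6, 10), (6, 18), (8, 10), (8, 18)}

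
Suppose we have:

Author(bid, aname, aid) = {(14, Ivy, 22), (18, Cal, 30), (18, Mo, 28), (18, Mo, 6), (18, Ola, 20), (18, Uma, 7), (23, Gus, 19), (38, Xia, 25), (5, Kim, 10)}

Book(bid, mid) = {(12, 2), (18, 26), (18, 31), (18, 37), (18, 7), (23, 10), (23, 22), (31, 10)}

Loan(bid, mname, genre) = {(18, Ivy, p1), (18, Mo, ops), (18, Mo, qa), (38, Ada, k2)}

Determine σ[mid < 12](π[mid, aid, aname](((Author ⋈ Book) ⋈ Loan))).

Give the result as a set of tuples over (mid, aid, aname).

{(7, 20, Ola), (7, 28, Mo), (7, 30, Cal), (7, 6, Mo), (7, 7, Uma)}

Author ⋈ Book (natural join on bid): {(18, Cal, 30, 26), (18, Cal, 30, 31), (18, Cal, 30, 37), (18, Cal, 30, 7), (18, Mo, 28, 26), (18, Mo, 28, 31), (18, Mo, 28, 37), (18, Mo, 28, 7), (18, Mo, 6, 26), (18, Mo, 6, 31), (18, Mo, 6, 37), (18, Mo, 6, 7), (18, Ola, 20, 26), (18, Ola, 20, 31), (18, Ola, 20, 37), (18, Ola, 20, 7), (18, Uma, 7, 26), (18, Uma, 7, 31), (18, Uma, 7, 37), (18, Uma, 7, 7), (23, Gus, 19, 10), (23, Gus, 19, 22)}
(Author ⋈ Book) ⋈ Loan (natural join on bid): {(18, Cal, 30, 26, Ivy, p1), (18, Cal, 30, 26, Mo, ops), (18, Cal, 30, 26, Mo, qa), (18, Cal, 30, 31, Ivy, p1), (18, Cal, 30, 31, Mo, ops), (18, Cal, 30, 31, Mo, qa), (18, Cal, 30, 37, Ivy, p1), (18, Cal, 30, 37, Mo, ops), (18, Cal, 30, 37, Mo, qa), (18, Cal, 30, 7, Ivy, p1), (18, Cal, 30, 7, Mo, ops), (18, Cal, 30, 7, Mo, qa), (18, Mo, 28, 26, Ivy, p1), (18, Mo, 28, 26, Mo, ops), (18, Mo, 28, 26, Mo, qa), (18, Mo, 28, 31, Ivy, p1), (18, Mo, 28, 31, Mo, ops), (18, Mo, 28, 31, Mo, qa), (18, Mo, 28, 37, Ivy, p1), (18, Mo, 28, 37, Mo, ops), (18, Mo, 28, 37, Mo, qa), (18, Mo, 28, 7, Ivy, p1), (18, Mo, 28, 7, Mo, ops), (18, Mo, 28, 7, Mo, qa), (18, Mo, 6, 26, Ivy, p1), (18, Mo, 6, 26, Mo, ops), (18, Mo, 6, 26, Mo, qa), (18, Mo, 6, 31, Ivy, p1), (18, Mo, 6, 31, Mo, ops), (18, Mo, 6, 31, Mo, qa), (18, Mo, 6, 37, Ivy, p1), (18, Mo, 6, 37, Mo, ops), (18, Mo, 6, 37, Mo, qa), (18, Mo, 6, 7, Ivy, p1), (18, Mo, 6, 7, Mo, ops), (18, Mo, 6, 7, Mo, qa), (18, Ola, 20, 26, Ivy, p1), (18, Ola, 20, 26, Mo, ops), (18, Ola, 20, 26, Mo, qa), (18, Ola, 20, 31, Ivy, p1), (18, Ola, 20, 31, Mo, ops), (18, Ola, 20, 31, Mo, qa), (18, Ola, 20, 37, Ivy, p1), (18, Ola, 20, 37, Mo, ops), (18, Ola, 20, 37, Mo, qa), (18, Ola, 20, 7, Ivy, p1), (18, Ola, 20, 7, Mo, ops), (18, Ola, 20, 7, Mo, qa), (18, Uma, 7, 26, Ivy, p1), (18, Uma, 7, 26, Mo, ops), (18, Uma, 7, 26, Mo, qa), (18, Uma, 7, 31, Ivy, p1), (18, Uma, 7, 31, Mo, ops), (18, Uma, 7, 31, Mo, qa), (18, Uma, 7, 37, Ivy, p1), (18, Uma, 7, 37, Mo, ops), (18, Uma, 7, 37, Mo, qa), (18, Uma, 7, 7, Ivy, p1), (18, Uma, 7, 7, Mo, ops), (18, Uma, 7, 7, Mo, qa)}
π_{mid, aid, aname} gives {(26, 20, Ola), (26, 28, Mo), (26, 30, Cal), (26, 6, Mo), (26, 7, Uma), (31, 20, Ola), (31, 28, Mo), (31, 30, Cal), (31, 6, Mo), (31, 7, Uma), (37, 20, Ola), (37, 28, Mo), (37, 30, Cal), (37, 6, Mo), (37, 7, Uma), (7, 20, Ola), (7, 28, Mo), (7, 30, Cal), (7, 6, Mo), (7, 7, Uma)} (40 duplicate(s) eliminated).
σ[mid < 12]: keep tuples satisfying mid < 12 → {(7, 20, Ola), (7, 28, Mo), (7, 30, Cal), (7, 6, Mo), (7, 7, Uma)}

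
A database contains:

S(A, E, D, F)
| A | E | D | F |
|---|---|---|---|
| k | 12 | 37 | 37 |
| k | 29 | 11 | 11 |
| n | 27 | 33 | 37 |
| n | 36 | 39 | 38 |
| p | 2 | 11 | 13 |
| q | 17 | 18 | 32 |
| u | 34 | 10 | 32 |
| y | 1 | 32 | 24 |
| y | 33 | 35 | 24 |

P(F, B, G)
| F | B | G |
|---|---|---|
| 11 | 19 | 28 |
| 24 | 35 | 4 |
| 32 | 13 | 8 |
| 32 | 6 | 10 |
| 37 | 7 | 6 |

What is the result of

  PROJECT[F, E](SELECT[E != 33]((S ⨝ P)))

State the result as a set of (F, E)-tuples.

S ⋈ P (natural join on F): {(k, 12, 37, 37, 7, 6), (k, 29, 11, 11, 19, 28), (n, 27, 33, 37, 7, 6), (q, 17, 18, 32, 13, 8), (q, 17, 18, 32, 6, 10), (u, 34, 10, 32, 13, 8), (u, 34, 10, 32, 6, 10), (y, 1, 32, 24, 35, 4), (y, 33, 35, 24, 35, 4)}
Selection E != 33: {(k, 12, 37, 37, 7, 6), (k, 29, 11, 11, 19, 28), (n, 27, 33, 37, 7, 6), (q, 17, 18, 32, 13, 8), (q, 17, 18, 32, 6, 10), (u, 34, 10, 32, 13, 8), (u, 34, 10, 32, 6, 10), (y, 1, 32, 24, 35, 4)}
Keep only column(s) F, E (2 duplicate(s) eliminated): {(11, 29), (24, 1), (32, 17), (32, 34), (37, 12), (37, 27)}

{(11, 29), (24, 1), (32, 17), (32, 34), (37, 12), (37, 27)}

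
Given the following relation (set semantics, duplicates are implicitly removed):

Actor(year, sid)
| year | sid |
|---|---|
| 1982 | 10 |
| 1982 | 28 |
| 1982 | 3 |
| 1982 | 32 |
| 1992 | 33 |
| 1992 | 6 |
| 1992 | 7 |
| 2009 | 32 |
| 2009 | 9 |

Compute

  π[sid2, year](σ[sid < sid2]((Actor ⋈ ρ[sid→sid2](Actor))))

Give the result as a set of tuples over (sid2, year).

{(10, 1982), (28, 1982), (32, 1982), (32, 2009), (33, 1992), (7, 1992)}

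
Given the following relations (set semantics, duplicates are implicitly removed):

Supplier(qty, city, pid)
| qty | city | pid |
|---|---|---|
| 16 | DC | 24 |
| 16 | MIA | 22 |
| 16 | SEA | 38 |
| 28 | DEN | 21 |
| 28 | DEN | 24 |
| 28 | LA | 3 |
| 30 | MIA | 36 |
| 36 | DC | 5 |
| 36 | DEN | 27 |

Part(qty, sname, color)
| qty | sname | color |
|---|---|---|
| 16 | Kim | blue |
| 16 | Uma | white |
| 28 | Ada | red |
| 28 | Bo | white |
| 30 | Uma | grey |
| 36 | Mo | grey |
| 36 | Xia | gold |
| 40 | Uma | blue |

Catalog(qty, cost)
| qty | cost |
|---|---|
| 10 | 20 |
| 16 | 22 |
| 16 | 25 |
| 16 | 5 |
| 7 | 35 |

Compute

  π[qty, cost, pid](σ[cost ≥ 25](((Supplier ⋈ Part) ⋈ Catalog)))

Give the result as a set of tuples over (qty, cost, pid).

{(16, 25, 22), (16, 25, 24), (16, 25, 38)}

Joining Supplier and Part on qty yields {(16, DC, 24, Kim, blue), (16, DC, 24, Uma, white), (16, MIA, 22, Kim, blue), (16, MIA, 22, Uma, white), (16, SEA, 38, Kim, blue), (16, SEA, 38, Uma, white), (28, DEN, 21, Ada, red), (28, DEN, 21, Bo, white), (28, DEN, 24, Ada, red), (28, DEN, 24, Bo, white), (28, LA, 3, Ada, red), (28, LA, 3, Bo, white), (30, MIA, 36, Uma, grey), (36, DC, 5, Mo, grey), (36, DC, 5, Xia, gold), (36, DEN, 27, Mo, grey), (36, DEN, 27, Xia, gold)}.
Joining (Supplier ⋈ Part) and Catalog on qty yields {(16, DC, 24, Kim, blue, 22), (16, DC, 24, Kim, blue, 25), (16, DC, 24, Kim, blue, 5), (16, DC, 24, Uma, white, 22), (16, DC, 24, Uma, white, 25), (16, DC, 24, Uma, white, 5), (16, MIA, 22, Kim, blue, 22), (16, MIA, 22, Kim, blue, 25), (16, MIA, 22, Kim, blue, 5), (16, MIA, 22, Uma, white, 22), (16, MIA, 22, Uma, white, 25), (16, MIA, 22, Uma, white, 5), (16, SEA, 38, Kim, blue, 22), (16, SEA, 38, Kim, blue, 25), (16, SEA, 38, Kim, blue, 5), (16, SEA, 38, Uma, white, 22), (16, SEA, 38, Uma, white, 25), (16, SEA, 38, Uma, white, 5)}.
Selection cost ≥ 25: {(16, DC, 24, Kim, blue, 25), (16, DC, 24, Uma, white, 25), (16, MIA, 22, Kim, blue, 25), (16, MIA, 22, Uma, white, 25), (16, SEA, 38, Kim, blue, 25), (16, SEA, 38, Uma, white, 25)}
Keep only column(s) qty, cost, pid (3 duplicate(s) eliminated): {(16, 25, 22), (16, 25, 24), (16, 25, 38)}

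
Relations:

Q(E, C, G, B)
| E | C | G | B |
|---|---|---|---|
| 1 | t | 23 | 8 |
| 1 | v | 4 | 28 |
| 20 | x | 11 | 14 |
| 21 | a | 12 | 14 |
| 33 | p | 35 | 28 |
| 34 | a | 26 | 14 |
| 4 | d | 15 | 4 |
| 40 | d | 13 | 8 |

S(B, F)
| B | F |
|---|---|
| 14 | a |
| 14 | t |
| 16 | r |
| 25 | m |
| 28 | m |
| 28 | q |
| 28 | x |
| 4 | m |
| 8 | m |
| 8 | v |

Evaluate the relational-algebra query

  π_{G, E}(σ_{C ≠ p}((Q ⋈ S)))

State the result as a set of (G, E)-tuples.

{(11, 20), (12, 21), (13, 40), (15, 4), (23, 1), (26, 34), (4, 1)}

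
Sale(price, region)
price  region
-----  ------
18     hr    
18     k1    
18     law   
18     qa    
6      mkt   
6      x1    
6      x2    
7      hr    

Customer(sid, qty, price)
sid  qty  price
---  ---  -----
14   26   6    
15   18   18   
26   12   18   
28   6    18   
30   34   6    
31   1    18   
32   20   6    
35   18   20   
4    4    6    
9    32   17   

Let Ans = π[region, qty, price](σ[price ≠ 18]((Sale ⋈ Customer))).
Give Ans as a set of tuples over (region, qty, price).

{(mkt, 20, 6), (mkt, 26, 6), (mkt, 34, 6), (mkt, 4, 6), (x1, 20, 6), (x1, 26, 6), (x1, 34, 6), (x1, 4, 6), (x2, 20, 6), (x2, 26, 6), (x2, 34, 6), (x2, 4, 6)}

Joining Sale and Customer on price yields {(18, hr, 15, 18), (18, hr, 26, 12), (18, hr, 28, 6), (18, hr, 31, 1), (18, k1, 15, 18), (18, k1, 26, 12), (18, k1, 28, 6), (18, k1, 31, 1), (18, law, 15, 18), (18, law, 26, 12), (18, law, 28, 6), (18, law, 31, 1), (18, qa, 15, 18), (18, qa, 26, 12), (18, qa, 28, 6), (18, qa, 31, 1), (6, mkt, 14, 26), (6, mkt, 30, 34), (6, mkt, 32, 20), (6, mkt, 4, 4), (6, x1, 14, 26), (6, x1, 30, 34), (6, x1, 32, 20), (6, x1, 4, 4), (6, x2, 14, 26), (6, x2, 30, 34), (6, x2, 32, 20), (6, x2, 4, 4)}.
σ[price ≠ 18]: keep tuples satisfying price ≠ 18 → {(6, mkt, 14, 26), (6, mkt, 30, 34), (6, mkt, 32, 20), (6, mkt, 4, 4), (6, x1, 14, 26), (6, x1, 30, 34), (6, x1, 32, 20), (6, x1, 4, 4), (6, x2, 14, 26), (6, x2, 30, 34), (6, x2, 32, 20), (6, x2, 4, 4)}
π[region, qty, price]: project onto (region, qty, price) → {(mkt, 20, 6), (mkt, 26, 6), (mkt, 34, 6), (mkt, 4, 6), (x1, 20, 6), (x1, 26, 6), (x1, 34, 6), (x1, 4, 6), (x2, 20, 6), (x2, 26, 6), (x2, 34, 6), (x2, 4, 6)}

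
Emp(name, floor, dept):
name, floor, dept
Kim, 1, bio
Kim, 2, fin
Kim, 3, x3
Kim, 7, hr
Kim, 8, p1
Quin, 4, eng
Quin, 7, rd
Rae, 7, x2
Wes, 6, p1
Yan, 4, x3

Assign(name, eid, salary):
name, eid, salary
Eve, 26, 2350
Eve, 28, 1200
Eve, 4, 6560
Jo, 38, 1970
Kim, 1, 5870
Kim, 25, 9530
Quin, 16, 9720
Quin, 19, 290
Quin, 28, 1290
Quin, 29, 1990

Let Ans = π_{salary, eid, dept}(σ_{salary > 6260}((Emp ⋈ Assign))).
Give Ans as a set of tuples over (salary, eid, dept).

{(9530, 25, bio), (9530, 25, fin), (9530, 25, hr), (9530, 25, p1), (9530, 25, x3), (9720, 16, eng), (9720, 16, rd)}

Joining Emp and Assign on name yields {(Kim, 1, bio, 1, 5870), (Kim, 1, bio, 25, 9530), (Kim, 2, fin, 1, 5870), (Kim, 2, fin, 25, 9530), (Kim, 3, x3, 1, 5870), (Kim, 3, x3, 25, 9530), (Kim, 7, hr, 1, 5870), (Kim, 7, hr, 25, 9530), (Kim, 8, p1, 1, 5870), (Kim, 8, p1, 25, 9530), (Quin, 4, eng, 16, 9720), (Quin, 4, eng, 19, 290), (Quin, 4, eng, 28, 1290), (Quin, 4, eng, 29, 1990), (Quin, 7, rd, 16, 9720), (Quin, 7, rd, 19, 290), (Quin, 7, rd, 28, 1290), (Quin, 7, rd, 29, 1990)}.
σ[salary > 6260]: keep tuples satisfying salary > 6260 → {(Kim, 1, bio, 25, 9530), (Kim, 2, fin, 25, 9530), (Kim, 3, x3, 25, 9530), (Kim, 7, hr, 25, 9530), (Kim, 8, p1, 25, 9530), (Quin, 4, eng, 16, 9720), (Quin, 7, rd, 16, 9720)}
π[salary, eid, dept]: project onto (salary, eid, dept) → {(9530, 25, bio), (9530, 25, fin), (9530, 25, hr), (9530, 25, p1), (9530, 25, x3), (9720, 16, eng), (9720, 16, rd)}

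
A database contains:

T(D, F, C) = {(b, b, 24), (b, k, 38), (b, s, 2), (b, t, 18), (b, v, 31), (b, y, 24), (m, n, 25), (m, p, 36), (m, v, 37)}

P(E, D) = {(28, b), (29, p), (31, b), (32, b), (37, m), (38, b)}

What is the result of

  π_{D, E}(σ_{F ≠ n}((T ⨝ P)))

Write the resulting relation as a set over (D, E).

{(b, 28), (b, 31), (b, 32), (b, 38), (m, 37)}

T ⋈ P (natural join on D): {(b, b, 24, 28), (b, b, 24, 31), (b, b, 24, 32), (b, b, 24, 38), (b, k, 38, 28), (b, k, 38, 31), (b, k, 38, 32), (b, k, 38, 38), (b, s, 2, 28), (b, s, 2, 31), (b, s, 2, 32), (b, s, 2, 38), (b, t, 18, 28), (b, t, 18, 31), (b, t, 18, 32), (b, t, 18, 38), (b, v, 31, 28), (b, v, 31, 31), (b, v, 31, 32), (b, v, 31, 38), (b, y, 24, 28), (b, y, 24, 31), (b, y, 24, 32), (b, y, 24, 38), (m, n, 25, 37), (m, p, 36, 37), (m, v, 37, 37)}
σ[F ≠ n]: keep tuples satisfying F ≠ n → {(b, b, 24, 28), (b, b, 24, 31), (b, b, 24, 32), (b, b, 24, 38), (b, k, 38, 28), (b, k, 38, 31), (b, k, 38, 32), (b, k, 38, 38), (b, s, 2, 28), (b, s, 2, 31), (b, s, 2, 32), (b, s, 2, 38), (b, t, 18, 28), (b, t, 18, 31), (b, t, 18, 32), (b, t, 18, 38), (b, v, 31, 28), (b, v, 31, 31), (b, v, 31, 32), (b, v, 31, 38), (b, y, 24, 28), (b, y, 24, 31), (b, y, 24, 32), (b, y, 24, 38), (m, p, 36, 37), (m, v, 37, 37)}
π_{D, E} gives {(b, 28), (b, 31), (b, 32), (b, 38), (m, 37)} (21 duplicate(s) eliminated).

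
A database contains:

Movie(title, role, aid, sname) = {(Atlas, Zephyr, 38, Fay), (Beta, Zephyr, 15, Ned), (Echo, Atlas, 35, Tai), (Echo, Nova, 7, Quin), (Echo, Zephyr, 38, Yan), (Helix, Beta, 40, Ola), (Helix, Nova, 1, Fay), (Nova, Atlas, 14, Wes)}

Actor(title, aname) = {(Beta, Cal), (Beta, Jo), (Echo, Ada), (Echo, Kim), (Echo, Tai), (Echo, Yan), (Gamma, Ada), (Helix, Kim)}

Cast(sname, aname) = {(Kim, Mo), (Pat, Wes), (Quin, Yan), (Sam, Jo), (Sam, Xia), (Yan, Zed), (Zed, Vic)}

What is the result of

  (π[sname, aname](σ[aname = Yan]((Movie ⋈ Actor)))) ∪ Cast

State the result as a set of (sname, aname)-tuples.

{(Kim, Mo), (Pat, Wes), (Quin, Yan), (Sam, Jo), (Sam, Xia), (Tai, Yan), (Yan, Yan), (Yan, Zed), (Zed, Vic)}

Natural join on title: {(Beta, Zephyr, 15, Ned, Cal), (Beta, Zephyr, 15, Ned, Jo), (Echo, Atlas, 35, Tai, Ada), (Echo, Atlas, 35, Tai, Kim), (Echo, Atlas, 35, Tai, Tai), (Echo, Atlas, 35, Tai, Yan), (Echo, Nova, 7, Quin, Ada), (Echo, Nova, 7, Quin, Kim), (Echo, Nova, 7, Quin, Tai), (Echo, Nova, 7, Quin, Yan), (Echo, Zephyr, 38, Yan, Ada), (Echo, Zephyr, 38, Yan, Kim), (Echo, Zephyr, 38, Yan, Tai), (Echo, Zephyr, 38, Yan, Yan), (Helix, Beta, 40, Ola, Kim), (Helix, Nova, 1, Fay, Kim)}
Apply σ_{aname = Yan}; surviving tuples: {(Echo, Atlas, 35, Tai, Yan), (Echo, Nova, 7, Quin, Yan), (Echo, Zephyr, 38, Yan, Yan)}
Keep only column(s) sname, aname: {(Quin, Yan), (Tai, Yan), (Yan, Yan)}
Union: {(Quin, Yan), (Tai, Yan), (Yan, Yan)} with {(Kim, Mo), (Pat, Wes), (Quin, Yan), (Sam, Jo), (Sam, Xia), (Yan, Zed), (Zed, Vic)} → {(Kim, Mo), (Pat, Wes), (Quin, Yan), (Sam, Jo), (Sam, Xia), (Tai, Yan), (Yan, Yan), (Yan, Zed), (Zed, Vic)}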